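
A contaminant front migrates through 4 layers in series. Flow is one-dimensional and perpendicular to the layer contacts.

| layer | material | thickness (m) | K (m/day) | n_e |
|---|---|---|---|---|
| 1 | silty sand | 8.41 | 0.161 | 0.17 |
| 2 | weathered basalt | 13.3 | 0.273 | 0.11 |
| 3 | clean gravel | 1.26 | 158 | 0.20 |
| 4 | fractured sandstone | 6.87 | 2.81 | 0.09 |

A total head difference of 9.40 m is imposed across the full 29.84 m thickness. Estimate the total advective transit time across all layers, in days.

With flow normal to the layers, continuity requires the same specific discharge q through every layer.
Σ(b_i/K_i) = 8.41/0.161 + 13.3/0.273 + 1.26/158 + 6.87/2.81 = 103.4 d.
q = Δh / Σ(b_i/K_i) = 9.40 / 103.4 = 0.09090 m/day.
In each layer the seepage velocity is v_i = q/n_i, so the layer transit time is t_i = b_i·n_i / q:
  layer 1 (silty sand): t_1 = 8.41 × 0.17 / 0.09090 = 15.73 d
  layer 2 (weathered basalt): t_2 = 13.3 × 0.11 / 0.09090 = 16.09 d
  layer 3 (clean gravel): t_3 = 1.26 × 0.20 / 0.09090 = 2.772 d
  layer 4 (fractured sandstone): t_4 = 6.87 × 0.09 / 0.09090 = 6.802 d
Total t = Σ t_i = 41.40 days.

41.4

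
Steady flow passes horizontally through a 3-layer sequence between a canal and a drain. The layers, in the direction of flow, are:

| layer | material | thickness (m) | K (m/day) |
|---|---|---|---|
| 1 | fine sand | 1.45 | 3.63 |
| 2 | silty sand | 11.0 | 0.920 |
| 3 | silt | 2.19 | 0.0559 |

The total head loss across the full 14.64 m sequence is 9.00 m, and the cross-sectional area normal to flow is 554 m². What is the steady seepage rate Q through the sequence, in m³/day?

96.8

Flow is perpendicular to layering, so the layers act in series and the equivalent K is the thickness-weighted harmonic mean.
Total thickness L = 1.45 + 11.0 + 2.19 = 14.64 m.
Σ(b_i/K_i) = 1.45/3.63 + 11.0/0.920 + 2.19/0.0559 = 51.53 d.
K_eq = L / Σ(b_i/K_i) = 14.64 / 51.53 = 0.2841 m/day.
Q = K_eq · A · (Δh/L) = 0.2841 × 554 × (9.00/14.64) = 96.75 m³/day.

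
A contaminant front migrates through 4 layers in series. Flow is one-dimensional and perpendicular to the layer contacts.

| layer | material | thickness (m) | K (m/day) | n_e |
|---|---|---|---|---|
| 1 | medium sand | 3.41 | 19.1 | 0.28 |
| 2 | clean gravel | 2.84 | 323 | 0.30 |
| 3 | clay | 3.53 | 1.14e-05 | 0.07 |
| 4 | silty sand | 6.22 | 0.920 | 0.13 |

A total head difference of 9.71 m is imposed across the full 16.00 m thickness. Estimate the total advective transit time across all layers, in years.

250

With flow normal to the layers, continuity requires the same specific discharge q through every layer.
Σ(b_i/K_i) = 3.41/19.1 + 2.84/323 + 3.53/1.14e-05 + 6.22/0.920 = 3.097e+05 d.
q = Δh / Σ(b_i/K_i) = 9.71 / 3.097e+05 = 3.136e-05 m/day.
In each layer the seepage velocity is v_i = q/n_i, so the layer transit time is t_i = b_i·n_i / q:
  layer 1 (medium sand): t_1 = 3.41 × 0.28 / 3.136e-05 = 30449 d
  layer 2 (clean gravel): t_2 = 2.84 × 0.30 / 3.136e-05 = 27171 d
  layer 3 (clay): t_3 = 3.53 × 0.07 / 3.136e-05 = 7880 d
  layer 4 (silty sand): t_4 = 6.22 × 0.13 / 3.136e-05 = 25787 d
Total t = Σ t_i = 91286 days = 249.9 years.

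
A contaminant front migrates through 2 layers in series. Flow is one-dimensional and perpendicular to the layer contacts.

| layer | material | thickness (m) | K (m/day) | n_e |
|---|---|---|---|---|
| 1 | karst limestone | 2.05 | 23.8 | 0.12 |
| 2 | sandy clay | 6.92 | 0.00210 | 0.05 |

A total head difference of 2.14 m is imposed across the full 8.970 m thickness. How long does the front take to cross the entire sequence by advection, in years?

With flow normal to the layers, continuity requires the same specific discharge q through every layer.
Σ(b_i/K_i) = 2.05/23.8 + 6.92/0.00210 = 3295 d.
q = Δh / Σ(b_i/K_i) = 2.14 / 3295 = 0.0006494 m/day.
In each layer the seepage velocity is v_i = q/n_i, so the layer transit time is t_i = b_i·n_i / q:
  layer 1 (karst limestone): t_1 = 2.05 × 0.12 / 0.0006494 = 378.8 d
  layer 2 (sandy clay): t_2 = 6.92 × 0.05 / 0.0006494 = 532.8 d
Total t = Σ t_i = 911.6 days = 2.496 years.

2.50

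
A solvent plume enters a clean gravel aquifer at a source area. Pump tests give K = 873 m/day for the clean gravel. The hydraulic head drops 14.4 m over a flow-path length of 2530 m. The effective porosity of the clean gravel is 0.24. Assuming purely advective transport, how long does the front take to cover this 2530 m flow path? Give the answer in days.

122

Hydraulic gradient i = Δh / L = 14.4 / 2530 = 0.005692.
Darcy flux q = K · i = 873.0 × 0.005692 = 4.969 m/day.
Seepage velocity v = q / n_e = 4.969 / 0.24 = 20.70 m/day.
Travel time t = L / v = 2530 / 20.70 = 122.2 days.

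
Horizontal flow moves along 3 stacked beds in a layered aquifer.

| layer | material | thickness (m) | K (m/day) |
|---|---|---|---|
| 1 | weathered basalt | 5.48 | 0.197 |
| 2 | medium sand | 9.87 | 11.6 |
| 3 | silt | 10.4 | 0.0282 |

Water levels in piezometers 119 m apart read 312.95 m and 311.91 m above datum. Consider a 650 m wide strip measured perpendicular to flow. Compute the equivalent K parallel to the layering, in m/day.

4.50

Flow is parallel to layering, so each bed carries its own Darcy discharge and the transmissivities add.
Σ(K_i·b_i) = 0.197×5.48 + 11.6×9.87 + 0.0282×10.4 = 115.9 m²/day.
Total thickness b = 25.75 m, so K_eq = Σ(K_i·b_i)/b = 4.500 m/day.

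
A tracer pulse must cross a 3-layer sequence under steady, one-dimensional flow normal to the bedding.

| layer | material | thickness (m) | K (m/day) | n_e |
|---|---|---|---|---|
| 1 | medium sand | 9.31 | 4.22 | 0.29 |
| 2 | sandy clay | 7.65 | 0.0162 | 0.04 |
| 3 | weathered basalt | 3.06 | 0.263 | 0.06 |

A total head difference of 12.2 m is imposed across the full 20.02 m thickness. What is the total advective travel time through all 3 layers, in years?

With flow normal to the layers, continuity requires the same specific discharge q through every layer.
Σ(b_i/K_i) = 9.31/4.22 + 7.65/0.0162 + 3.06/0.263 = 486.1 d.
q = Δh / Σ(b_i/K_i) = 12.2 / 486.1 = 0.02510 m/day.
In each layer the seepage velocity is v_i = q/n_i, so the layer transit time is t_i = b_i·n_i / q:
  layer 1 (medium sand): t_1 = 9.31 × 0.29 / 0.02510 = 107.6 d
  layer 2 (sandy clay): t_2 = 7.65 × 0.04 / 0.02510 = 12.19 d
  layer 3 (weathered basalt): t_3 = 3.06 × 0.06 / 0.02510 = 7.315 d
Total t = Σ t_i = 127.1 days = 0.3479 years.

0.348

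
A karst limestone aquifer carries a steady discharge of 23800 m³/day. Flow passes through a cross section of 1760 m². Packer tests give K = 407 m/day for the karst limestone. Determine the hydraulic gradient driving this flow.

From Q = K·A·i, i = Q / (K·A) = 23800 / (407.0 × 1760) = 0.03323.

0.0332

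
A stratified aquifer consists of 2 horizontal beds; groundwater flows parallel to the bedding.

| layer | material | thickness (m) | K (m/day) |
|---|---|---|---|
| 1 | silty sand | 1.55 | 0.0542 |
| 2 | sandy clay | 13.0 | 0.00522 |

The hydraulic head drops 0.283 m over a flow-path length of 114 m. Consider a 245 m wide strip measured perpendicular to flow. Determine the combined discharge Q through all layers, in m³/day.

0.0924

Flow is parallel to layering, so each bed carries its own Darcy discharge and the transmissivities add.
Σ(K_i·b_i) = 0.0542×1.55 + 0.00522×13.0 = 0.1519 m²/day.
Hydraulic gradient i = Δh / L = 0.283 / 114 = 0.002482.
Q = Σ(K_i·b_i) · W · i = 0.1519 × 245 × 0.002482 = 0.09237 m³/day.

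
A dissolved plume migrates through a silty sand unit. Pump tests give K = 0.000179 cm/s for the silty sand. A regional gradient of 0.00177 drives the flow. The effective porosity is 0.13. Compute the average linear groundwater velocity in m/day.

0.00211

Convert K: 0.000179 cm/s × 864 = 0.1547 m/day.
Hydraulic gradient i = 0.00177.
Darcy flux q = K · i = 0.1547 × 0.001770 = 0.0002737 m/day.
Seepage velocity v = q / n_e = 0.0002737 / 0.13 = 0.002106 m/day.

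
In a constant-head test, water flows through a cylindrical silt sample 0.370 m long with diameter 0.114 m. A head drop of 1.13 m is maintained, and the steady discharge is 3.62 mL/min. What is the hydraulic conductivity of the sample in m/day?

0.167

Cross-sectional area A = π·(d/2)² = π × (0.114/2)² = 0.01021 m².
Convert discharge: 3.62 mL/min = 6.033e-08 m³/s.
Darcy's law rearranged: K = Q·L / (A·Δh) = 6.033e-08 × 0.370 / (0.01021 × 1.13) = 1.935e-06 m/s = 0.1672 m/day.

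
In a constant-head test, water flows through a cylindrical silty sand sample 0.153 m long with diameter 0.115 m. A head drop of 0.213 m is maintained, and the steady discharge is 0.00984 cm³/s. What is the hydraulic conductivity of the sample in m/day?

0.0588

Cross-sectional area A = π·(d/2)² = π × (0.115/2)² = 0.01039 m².
Convert discharge: 0.00984 cm³/s = 9.840e-09 m³/s.
Darcy's law rearranged: K = Q·L / (A·Δh) = 9.840e-09 × 0.153 / (0.01039 × 0.213) = 6.805e-07 m/s = 0.05879 m/day.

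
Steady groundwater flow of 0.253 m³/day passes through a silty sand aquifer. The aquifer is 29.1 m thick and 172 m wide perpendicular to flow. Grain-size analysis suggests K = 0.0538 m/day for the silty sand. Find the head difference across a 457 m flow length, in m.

Cross-sectional area A = 172 × 29.1 = 5005 m².
From Q = K·A·i, i = Q / (K·A) = 0.253 / (0.05380 × 5005) = 0.0009395.
Head loss Δh = i · L = 0.0009395 × 457 = 0.4294 m.

0.429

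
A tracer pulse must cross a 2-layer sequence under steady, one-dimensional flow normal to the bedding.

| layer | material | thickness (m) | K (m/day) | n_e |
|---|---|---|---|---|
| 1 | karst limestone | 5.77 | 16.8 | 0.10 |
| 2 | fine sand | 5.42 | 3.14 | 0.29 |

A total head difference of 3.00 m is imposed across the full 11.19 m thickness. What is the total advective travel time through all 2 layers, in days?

1.48

With flow normal to the layers, continuity requires the same specific discharge q through every layer.
Σ(b_i/K_i) = 5.77/16.8 + 5.42/3.14 = 2.070 d.
q = Δh / Σ(b_i/K_i) = 3.00 / 2.070 = 1.450 m/day.
In each layer the seepage velocity is v_i = q/n_i, so the layer transit time is t_i = b_i·n_i / q:
  layer 1 (karst limestone): t_1 = 5.77 × 0.10 / 1.450 = 0.3980 d
  layer 2 (fine sand): t_2 = 5.42 × 0.29 / 1.450 = 1.084 d
Total t = Σ t_i = 1.482 days.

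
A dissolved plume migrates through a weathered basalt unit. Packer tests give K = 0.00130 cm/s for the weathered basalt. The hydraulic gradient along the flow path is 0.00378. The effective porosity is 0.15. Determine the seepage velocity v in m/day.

0.0283

Convert K: 0.00130 cm/s × 864 = 1.123 m/day.
Hydraulic gradient i = 0.00378.
Darcy flux q = K · i = 1.123 × 0.003780 = 0.004246 m/day.
Seepage velocity v = q / n_e = 0.004246 / 0.15 = 0.02830 m/day.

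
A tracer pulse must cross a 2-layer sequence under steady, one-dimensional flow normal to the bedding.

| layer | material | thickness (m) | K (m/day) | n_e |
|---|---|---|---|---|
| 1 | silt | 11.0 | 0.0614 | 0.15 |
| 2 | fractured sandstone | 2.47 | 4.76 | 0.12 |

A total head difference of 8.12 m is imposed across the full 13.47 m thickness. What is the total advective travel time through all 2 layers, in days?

43.1

With flow normal to the layers, continuity requires the same specific discharge q through every layer.
Σ(b_i/K_i) = 11.0/0.0614 + 2.47/4.76 = 179.7 d.
q = Δh / Σ(b_i/K_i) = 8.12 / 179.7 = 0.04519 m/day.
In each layer the seepage velocity is v_i = q/n_i, so the layer transit time is t_i = b_i·n_i / q:
  layer 1 (silt): t_1 = 11.0 × 0.15 / 0.04519 = 36.51 d
  layer 2 (fractured sandstone): t_2 = 2.47 × 0.12 / 0.04519 = 6.558 d
Total t = Σ t_i = 43.07 days.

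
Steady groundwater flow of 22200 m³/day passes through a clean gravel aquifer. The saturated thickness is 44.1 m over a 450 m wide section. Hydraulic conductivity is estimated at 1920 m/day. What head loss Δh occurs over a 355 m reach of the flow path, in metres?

0.207

Cross-sectional area A = 450 × 44.1 = 19845 m².
From Q = K·A·i, i = Q / (K·A) = 22200 / (1920 × 19845) = 0.0005826.
Head loss Δh = i · L = 0.0005826 × 355 = 0.2068 m.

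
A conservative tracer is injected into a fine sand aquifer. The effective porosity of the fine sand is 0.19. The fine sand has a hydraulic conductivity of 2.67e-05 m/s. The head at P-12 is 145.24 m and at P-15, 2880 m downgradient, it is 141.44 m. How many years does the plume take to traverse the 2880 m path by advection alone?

492

Convert K: 2.67e-05 m/s × 86400 = 2.307 m/day.
Hydraulic gradient i = (145.24 − 141.44) / 2880 = 3.8 / 2880 = 0.001319.
Darcy flux q = K · i = 2.307 × 0.001319 = 0.003044 m/day.
Seepage velocity v = q / n_e = 0.003044 / 0.19 = 0.01602 m/day.
Travel time t = L / v = 2880 / 0.01602 = 1.798e+05 days = 492.2 years.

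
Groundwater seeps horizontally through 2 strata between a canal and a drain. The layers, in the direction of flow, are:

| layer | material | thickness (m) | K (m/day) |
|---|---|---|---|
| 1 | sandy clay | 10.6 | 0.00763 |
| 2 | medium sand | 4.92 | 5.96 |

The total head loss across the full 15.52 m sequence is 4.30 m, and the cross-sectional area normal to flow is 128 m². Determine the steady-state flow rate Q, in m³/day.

0.396

Flow is perpendicular to layering, so the layers act in series and the equivalent K is the thickness-weighted harmonic mean.
Total thickness L = 10.6 + 4.92 = 15.52 m.
Σ(b_i/K_i) = 10.6/0.00763 + 4.92/5.96 = 1390 d.
K_eq = L / Σ(b_i/K_i) = 15.52 / 1390 = 0.01116 m/day.
Q = K_eq · A · (Δh/L) = 0.01116 × 128 × (4.30/15.52) = 0.3959 m³/day.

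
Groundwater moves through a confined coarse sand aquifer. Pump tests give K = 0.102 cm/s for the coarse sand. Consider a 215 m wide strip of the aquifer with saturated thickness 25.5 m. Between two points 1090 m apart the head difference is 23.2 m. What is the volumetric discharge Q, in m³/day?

10300

Convert K: 0.102 cm/s × 864 = 88.13 m/day.
Cross-sectional area A = 215 × 25.5 = 5482 m².
Hydraulic gradient i = Δh / L = 23.2 / 1090 = 0.02128.
Darcy's law: Q = K · A · i = 88.13 × 5482 × 0.02128 = 10284 m³/day.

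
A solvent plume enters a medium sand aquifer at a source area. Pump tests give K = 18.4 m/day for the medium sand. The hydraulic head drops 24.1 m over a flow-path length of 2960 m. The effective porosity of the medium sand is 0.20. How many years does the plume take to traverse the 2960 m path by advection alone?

10.8

Hydraulic gradient i = Δh / L = 24.1 / 2960 = 0.008142.
Darcy flux q = K · i = 18.40 × 0.008142 = 0.1498 m/day.
Seepage velocity v = q / n_e = 0.1498 / 0.20 = 0.7491 m/day.
Travel time t = L / v = 2960 / 0.7491 = 3952 days = 10.82 years.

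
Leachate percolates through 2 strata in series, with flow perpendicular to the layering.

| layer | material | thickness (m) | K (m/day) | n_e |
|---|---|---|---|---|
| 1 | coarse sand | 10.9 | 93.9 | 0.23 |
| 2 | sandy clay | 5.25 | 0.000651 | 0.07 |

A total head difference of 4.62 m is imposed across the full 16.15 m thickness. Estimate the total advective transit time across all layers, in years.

13.7

With flow normal to the layers, continuity requires the same specific discharge q through every layer.
Σ(b_i/K_i) = 10.9/93.9 + 5.25/0.000651 = 8065 d.
q = Δh / Σ(b_i/K_i) = 4.62 / 8065 = 0.0005729 m/day.
In each layer the seepage velocity is v_i = q/n_i, so the layer transit time is t_i = b_i·n_i / q:
  layer 1 (coarse sand): t_1 = 10.9 × 0.23 / 0.0005729 = 4376 d
  layer 2 (sandy clay): t_2 = 5.25 × 0.07 / 0.0005729 = 641.5 d
Total t = Σ t_i = 5018 days = 13.74 years.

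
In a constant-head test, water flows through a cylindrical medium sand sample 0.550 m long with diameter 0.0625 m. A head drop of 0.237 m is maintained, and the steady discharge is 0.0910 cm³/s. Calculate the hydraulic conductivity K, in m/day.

5.95

Cross-sectional area A = π·(d/2)² = π × (0.0625/2)² = 0.003068 m².
Convert discharge: 0.0910 cm³/s = 9.100e-08 m³/s.
Darcy's law rearranged: K = Q·L / (A·Δh) = 9.100e-08 × 0.550 / (0.003068 × 0.237) = 6.883e-05 m/s = 5.947 m/day.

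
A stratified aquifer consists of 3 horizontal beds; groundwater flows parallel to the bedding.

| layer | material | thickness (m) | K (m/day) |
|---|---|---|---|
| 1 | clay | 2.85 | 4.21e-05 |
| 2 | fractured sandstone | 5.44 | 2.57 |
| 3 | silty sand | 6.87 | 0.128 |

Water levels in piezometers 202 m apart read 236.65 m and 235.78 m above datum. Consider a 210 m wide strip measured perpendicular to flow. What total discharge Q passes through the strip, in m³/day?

Flow is parallel to layering, so each bed carries its own Darcy discharge and the transmissivities add.
Σ(K_i·b_i) = 4.21e-05×2.85 + 2.57×5.44 + 0.128×6.87 = 14.86 m²/day.
Hydraulic gradient i = (236.65 − 235.78) / 202 = 0.87 / 202 = 0.004307.
Q = Σ(K_i·b_i) · W · i = 14.86 × 210 × 0.004307 = 13.44 m³/day.

13.4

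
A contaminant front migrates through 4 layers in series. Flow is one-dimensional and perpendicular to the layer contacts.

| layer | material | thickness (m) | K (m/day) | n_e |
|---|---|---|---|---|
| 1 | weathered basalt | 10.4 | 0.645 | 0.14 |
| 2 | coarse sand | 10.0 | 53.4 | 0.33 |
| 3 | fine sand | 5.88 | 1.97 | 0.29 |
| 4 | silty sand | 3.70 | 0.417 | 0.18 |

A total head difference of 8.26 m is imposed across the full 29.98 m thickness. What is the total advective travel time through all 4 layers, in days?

24.3

With flow normal to the layers, continuity requires the same specific discharge q through every layer.
Σ(b_i/K_i) = 10.4/0.645 + 10.0/53.4 + 5.88/1.97 + 3.70/0.417 = 28.17 d.
q = Δh / Σ(b_i/K_i) = 8.26 / 28.17 = 0.2932 m/day.
In each layer the seepage velocity is v_i = q/n_i, so the layer transit time is t_i = b_i·n_i / q:
  layer 1 (weathered basalt): t_1 = 10.4 × 0.14 / 0.2932 = 4.965 d
  layer 2 (coarse sand): t_2 = 10.0 × 0.33 / 0.2932 = 11.25 d
  layer 3 (fine sand): t_3 = 5.88 × 0.29 / 0.2932 = 5.815 d
  layer 4 (silty sand): t_4 = 3.70 × 0.18 / 0.2932 = 2.271 d
Total t = Σ t_i = 24.31 days.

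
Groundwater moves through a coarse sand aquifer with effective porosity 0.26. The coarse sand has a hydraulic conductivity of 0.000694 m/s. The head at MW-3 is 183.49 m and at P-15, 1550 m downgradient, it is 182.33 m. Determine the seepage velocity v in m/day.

Convert K: 0.000694 m/s × 86400 = 59.96 m/day.
Hydraulic gradient i = (183.49 − 182.33) / 1550 = 1.16 / 1550 = 0.0007484.
Darcy flux q = K · i = 59.96 × 0.0007484 = 0.04487 m/day.
Seepage velocity v = q / n_e = 0.04487 / 0.26 = 0.1726 m/day.

0.173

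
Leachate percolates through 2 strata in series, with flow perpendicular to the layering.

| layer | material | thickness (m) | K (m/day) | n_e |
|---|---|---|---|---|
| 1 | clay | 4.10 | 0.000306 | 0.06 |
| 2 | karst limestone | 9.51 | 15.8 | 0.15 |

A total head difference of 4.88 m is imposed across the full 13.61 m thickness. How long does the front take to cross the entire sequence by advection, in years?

With flow normal to the layers, continuity requires the same specific discharge q through every layer.
Σ(b_i/K_i) = 4.10/0.000306 + 9.51/15.8 = 13399 d.
q = Δh / Σ(b_i/K_i) = 4.88 / 13399 = 0.0003642 m/day.
In each layer the seepage velocity is v_i = q/n_i, so the layer transit time is t_i = b_i·n_i / q:
  layer 1 (clay): t_1 = 4.10 × 0.06 / 0.0003642 = 675.5 d
  layer 2 (karst limestone): t_2 = 9.51 × 0.15 / 0.0003642 = 3917 d
Total t = Σ t_i = 4592 days = 12.57 years.

12.6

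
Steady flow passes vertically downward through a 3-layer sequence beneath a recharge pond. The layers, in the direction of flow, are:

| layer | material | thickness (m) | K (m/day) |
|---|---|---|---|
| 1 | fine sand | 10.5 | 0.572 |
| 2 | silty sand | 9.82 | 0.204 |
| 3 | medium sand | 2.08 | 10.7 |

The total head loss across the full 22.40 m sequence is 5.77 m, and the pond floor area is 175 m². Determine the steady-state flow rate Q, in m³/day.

Flow is perpendicular to layering, so the layers act in series and the equivalent K is the thickness-weighted harmonic mean.
Total thickness L = 10.5 + 9.82 + 2.08 = 22.40 m.
Σ(b_i/K_i) = 10.5/0.572 + 9.82/0.204 + 2.08/10.7 = 66.69 d.
K_eq = L / Σ(b_i/K_i) = 22.40 / 66.69 = 0.3359 m/day.
Q = K_eq · A · (Δh/L) = 0.3359 × 175 × (5.77/22.40) = 15.14 m³/day.

15.1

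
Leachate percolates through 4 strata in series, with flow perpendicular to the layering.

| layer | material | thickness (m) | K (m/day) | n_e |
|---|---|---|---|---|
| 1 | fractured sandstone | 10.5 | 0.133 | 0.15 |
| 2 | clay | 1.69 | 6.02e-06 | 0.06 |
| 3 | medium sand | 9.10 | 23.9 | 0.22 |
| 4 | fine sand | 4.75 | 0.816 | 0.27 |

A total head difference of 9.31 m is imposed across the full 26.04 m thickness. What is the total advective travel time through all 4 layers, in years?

410

With flow normal to the layers, continuity requires the same specific discharge q through every layer.
Σ(b_i/K_i) = 10.5/0.133 + 1.69/6.02e-06 + 9.10/23.9 + 4.75/0.816 = 2.808e+05 d.
q = Δh / Σ(b_i/K_i) = 9.31 / 2.808e+05 = 3.315e-05 m/day.
In each layer the seepage velocity is v_i = q/n_i, so the layer transit time is t_i = b_i·n_i / q:
  layer 1 (fractured sandstone): t_1 = 10.5 × 0.15 / 3.315e-05 = 47506 d
  layer 2 (clay): t_2 = 1.69 × 0.06 / 3.315e-05 = 3059 d
  layer 3 (medium sand): t_3 = 9.10 × 0.22 / 3.315e-05 = 60386 d
  layer 4 (fine sand): t_4 = 4.75 × 0.27 / 3.315e-05 = 38684 d
Total t = Σ t_i = 1.496e+05 days = 409.7 years.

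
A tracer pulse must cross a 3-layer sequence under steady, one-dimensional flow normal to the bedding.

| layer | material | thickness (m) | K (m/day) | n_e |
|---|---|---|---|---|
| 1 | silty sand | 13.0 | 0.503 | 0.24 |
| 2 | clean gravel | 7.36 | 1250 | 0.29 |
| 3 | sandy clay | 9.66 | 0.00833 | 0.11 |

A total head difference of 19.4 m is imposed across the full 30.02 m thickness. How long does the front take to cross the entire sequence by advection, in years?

With flow normal to the layers, continuity requires the same specific discharge q through every layer.
Σ(b_i/K_i) = 13.0/0.503 + 7.36/1250 + 9.66/0.00833 = 1186 d.
q = Δh / Σ(b_i/K_i) = 19.4 / 1186 = 0.01636 m/day.
In each layer the seepage velocity is v_i = q/n_i, so the layer transit time is t_i = b_i·n_i / q:
  layer 1 (silty sand): t_1 = 13.0 × 0.24 / 0.01636 = 190.7 d
  layer 2 (clean gravel): t_2 = 7.36 × 0.29 / 0.01636 = 130.4 d
  layer 3 (sandy clay): t_3 = 9.66 × 0.11 / 0.01636 = 64.93 d
Total t = Σ t_i = 386.0 days = 1.057 years.

1.06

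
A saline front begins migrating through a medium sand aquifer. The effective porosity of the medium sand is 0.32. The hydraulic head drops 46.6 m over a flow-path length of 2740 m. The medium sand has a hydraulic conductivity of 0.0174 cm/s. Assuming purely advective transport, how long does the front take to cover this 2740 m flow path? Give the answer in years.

Convert K: 0.0174 cm/s × 864 = 15.03 m/day.
Hydraulic gradient i = Δh / L = 46.6 / 2740 = 0.01701.
Darcy flux q = K · i = 15.03 × 0.01701 = 0.2557 m/day.
Seepage velocity v = q / n_e = 0.2557 / 0.32 = 0.7990 m/day.
Travel time t = L / v = 2740 / 0.7990 = 3429 days = 9.389 years.

9.39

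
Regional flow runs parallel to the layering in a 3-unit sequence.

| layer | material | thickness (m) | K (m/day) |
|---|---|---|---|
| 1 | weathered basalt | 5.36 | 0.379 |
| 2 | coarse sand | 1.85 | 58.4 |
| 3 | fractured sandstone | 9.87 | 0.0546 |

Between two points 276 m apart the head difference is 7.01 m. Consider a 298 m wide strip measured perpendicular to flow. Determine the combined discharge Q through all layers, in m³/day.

837

Flow is parallel to layering, so each bed carries its own Darcy discharge and the transmissivities add.
Σ(K_i·b_i) = 0.379×5.36 + 58.4×1.85 + 0.0546×9.87 = 110.6 m²/day.
Hydraulic gradient i = Δh / L = 7.01 / 276 = 0.02540.
Q = Σ(K_i·b_i) · W · i = 110.6 × 298 × 0.02540 = 837.2 m³/day.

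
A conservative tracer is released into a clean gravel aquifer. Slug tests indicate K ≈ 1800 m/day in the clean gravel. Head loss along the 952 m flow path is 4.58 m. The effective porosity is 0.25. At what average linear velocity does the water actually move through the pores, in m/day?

Hydraulic gradient i = Δh / L = 4.58 / 952 = 0.004811.
Darcy flux q = K · i = 1800 × 0.004811 = 8.660 m/day.
Seepage velocity v = q / n_e = 8.660 / 0.25 = 34.64 m/day.

34.6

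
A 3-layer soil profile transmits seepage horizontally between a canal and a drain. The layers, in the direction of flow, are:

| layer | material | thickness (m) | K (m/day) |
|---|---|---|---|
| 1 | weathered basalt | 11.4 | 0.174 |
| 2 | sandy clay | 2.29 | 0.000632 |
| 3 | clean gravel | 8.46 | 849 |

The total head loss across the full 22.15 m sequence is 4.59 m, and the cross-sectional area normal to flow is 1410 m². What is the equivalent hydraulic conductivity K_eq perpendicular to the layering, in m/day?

Flow is perpendicular to layering, so the layers act in series and the equivalent K is the thickness-weighted harmonic mean.
Total thickness L = 11.4 + 2.29 + 8.46 = 22.15 m.
Σ(b_i/K_i) = 11.4/0.174 + 2.29/0.000632 + 8.46/849 = 3689 d.
K_eq = L / Σ(b_i/K_i) = 22.15 / 3689 = 0.006004 m/day.

0.00600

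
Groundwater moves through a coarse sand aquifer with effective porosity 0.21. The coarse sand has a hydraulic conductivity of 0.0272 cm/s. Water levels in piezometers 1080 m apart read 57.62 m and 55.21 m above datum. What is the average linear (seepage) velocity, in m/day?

0.250

Convert K: 0.0272 cm/s × 864 = 23.50 m/day.
Hydraulic gradient i = (57.62 − 55.21) / 1080 = 2.41 / 1080 = 0.002231.
Darcy flux q = K · i = 23.50 × 0.002231 = 0.05244 m/day.
Seepage velocity v = q / n_e = 0.05244 / 0.21 = 0.2497 m/day.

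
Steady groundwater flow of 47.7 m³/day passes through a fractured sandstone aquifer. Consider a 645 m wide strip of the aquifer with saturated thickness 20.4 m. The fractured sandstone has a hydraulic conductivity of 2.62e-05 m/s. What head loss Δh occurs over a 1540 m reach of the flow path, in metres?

2.47

Convert K: 2.62e-05 m/s × 86400 = 2.264 m/day.
Cross-sectional area A = 645 × 20.4 = 13158 m².
From Q = K·A·i, i = Q / (K·A) = 47.7 / (2.264 × 13158) = 0.001601.
Head loss Δh = i · L = 0.001601 × 1540 = 2.466 m.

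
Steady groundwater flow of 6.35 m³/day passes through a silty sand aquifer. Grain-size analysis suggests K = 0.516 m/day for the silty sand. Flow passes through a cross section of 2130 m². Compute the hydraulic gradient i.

From Q = K·A·i, i = Q / (K·A) = 6.35 / (0.5160 × 2130) = 0.005778.

0.00578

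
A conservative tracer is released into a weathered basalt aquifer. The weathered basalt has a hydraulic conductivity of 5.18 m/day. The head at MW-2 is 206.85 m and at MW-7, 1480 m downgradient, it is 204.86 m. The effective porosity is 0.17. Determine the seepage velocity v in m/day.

Hydraulic gradient i = (206.85 − 204.86) / 1480 = 1.99 / 1480 = 0.001345.
Darcy flux q = K · i = 5.180 × 0.001345 = 0.006965 m/day.
Seepage velocity v = q / n_e = 0.006965 / 0.17 = 0.04097 m/day.

0.0410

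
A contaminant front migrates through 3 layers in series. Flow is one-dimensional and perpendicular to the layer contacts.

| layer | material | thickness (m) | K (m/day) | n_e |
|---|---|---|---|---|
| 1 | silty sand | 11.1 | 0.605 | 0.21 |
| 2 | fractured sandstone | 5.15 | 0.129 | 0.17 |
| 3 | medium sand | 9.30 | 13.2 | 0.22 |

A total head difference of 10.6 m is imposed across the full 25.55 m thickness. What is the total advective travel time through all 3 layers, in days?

With flow normal to the layers, continuity requires the same specific discharge q through every layer.
Σ(b_i/K_i) = 11.1/0.605 + 5.15/0.129 + 9.30/13.2 = 58.97 d.
q = Δh / Σ(b_i/K_i) = 10.6 / 58.97 = 0.1797 m/day.
In each layer the seepage velocity is v_i = q/n_i, so the layer transit time is t_i = b_i·n_i / q:
  layer 1 (silty sand): t_1 = 11.1 × 0.21 / 0.1797 = 12.97 d
  layer 2 (fractured sandstone): t_2 = 5.15 × 0.17 / 0.1797 = 4.871 d
  layer 3 (medium sand): t_3 = 9.30 × 0.22 / 0.1797 = 11.38 d
Total t = Σ t_i = 29.22 days.

29.2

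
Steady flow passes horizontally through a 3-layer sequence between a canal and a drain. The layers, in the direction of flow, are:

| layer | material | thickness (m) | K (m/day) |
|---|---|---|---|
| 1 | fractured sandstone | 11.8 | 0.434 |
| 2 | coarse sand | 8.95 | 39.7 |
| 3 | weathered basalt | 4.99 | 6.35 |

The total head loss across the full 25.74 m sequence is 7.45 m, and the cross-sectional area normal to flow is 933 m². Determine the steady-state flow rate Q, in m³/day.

246

Flow is perpendicular to layering, so the layers act in series and the equivalent K is the thickness-weighted harmonic mean.
Total thickness L = 11.8 + 8.95 + 4.99 = 25.74 m.
Σ(b_i/K_i) = 11.8/0.434 + 8.95/39.7 + 4.99/6.35 = 28.20 d.
K_eq = L / Σ(b_i/K_i) = 25.74 / 28.20 = 0.9128 m/day.
Q = K_eq · A · (Δh/L) = 0.9128 × 933 × (7.45/25.74) = 246.5 m³/day.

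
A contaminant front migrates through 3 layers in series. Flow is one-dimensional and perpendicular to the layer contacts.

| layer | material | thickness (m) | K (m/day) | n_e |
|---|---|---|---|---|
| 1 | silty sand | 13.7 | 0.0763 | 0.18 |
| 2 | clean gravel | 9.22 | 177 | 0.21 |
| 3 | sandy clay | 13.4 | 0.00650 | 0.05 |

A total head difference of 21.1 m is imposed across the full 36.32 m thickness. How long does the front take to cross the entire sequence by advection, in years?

1.48

With flow normal to the layers, continuity requires the same specific discharge q through every layer.
Σ(b_i/K_i) = 13.7/0.0763 + 9.22/177 + 13.4/0.00650 = 2241 d.
q = Δh / Σ(b_i/K_i) = 21.1 / 2241 = 0.009415 m/day.
In each layer the seepage velocity is v_i = q/n_i, so the layer transit time is t_i = b_i·n_i / q:
  layer 1 (silty sand): t_1 = 13.7 × 0.18 / 0.009415 = 261.9 d
  layer 2 (clean gravel): t_2 = 9.22 × 0.21 / 0.009415 = 205.7 d
  layer 3 (sandy clay): t_3 = 13.4 × 0.05 / 0.009415 = 71.16 d
Total t = Σ t_i = 538.7 days = 1.475 years.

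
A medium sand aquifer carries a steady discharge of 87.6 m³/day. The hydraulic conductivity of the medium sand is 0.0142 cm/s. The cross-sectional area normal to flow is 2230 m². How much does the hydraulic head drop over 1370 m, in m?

4.39

Convert K: 0.0142 cm/s × 864 = 12.27 m/day.
From Q = K·A·i, i = Q / (K·A) = 87.6 / (12.27 × 2230) = 0.003202.
Head loss Δh = i · L = 0.003202 × 1370 = 4.386 m.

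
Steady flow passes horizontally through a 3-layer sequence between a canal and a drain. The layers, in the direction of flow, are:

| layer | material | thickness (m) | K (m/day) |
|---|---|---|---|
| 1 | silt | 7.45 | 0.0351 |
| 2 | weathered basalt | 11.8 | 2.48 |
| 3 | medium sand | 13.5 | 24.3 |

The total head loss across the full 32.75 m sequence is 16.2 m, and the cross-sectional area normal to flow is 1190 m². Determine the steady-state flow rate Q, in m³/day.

Flow is perpendicular to layering, so the layers act in series and the equivalent K is the thickness-weighted harmonic mean.
Total thickness L = 7.45 + 11.8 + 13.5 = 32.75 m.
Σ(b_i/K_i) = 7.45/0.0351 + 11.8/2.48 + 13.5/24.3 = 217.6 d.
K_eq = L / Σ(b_i/K_i) = 32.75 / 217.6 = 0.1505 m/day.
Q = K_eq · A · (Δh/L) = 0.1505 × 1190 × (16.2/32.75) = 88.61 m³/day.

88.6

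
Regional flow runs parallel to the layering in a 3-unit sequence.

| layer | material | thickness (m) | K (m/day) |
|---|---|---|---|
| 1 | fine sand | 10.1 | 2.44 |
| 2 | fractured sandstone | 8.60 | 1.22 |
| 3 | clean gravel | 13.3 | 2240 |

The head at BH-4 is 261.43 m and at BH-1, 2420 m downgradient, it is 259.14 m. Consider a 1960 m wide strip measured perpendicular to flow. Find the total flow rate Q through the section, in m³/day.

55300

Flow is parallel to layering, so each bed carries its own Darcy discharge and the transmissivities add.
Σ(K_i·b_i) = 2.44×10.1 + 1.22×8.60 + 2240×13.3 = 29827 m²/day.
Hydraulic gradient i = (261.43 − 259.14) / 2420 = 2.29 / 2420 = 0.0009463.
Q = Σ(K_i·b_i) · W · i = 29827 × 1960 × 0.0009463 = 55321 m³/day.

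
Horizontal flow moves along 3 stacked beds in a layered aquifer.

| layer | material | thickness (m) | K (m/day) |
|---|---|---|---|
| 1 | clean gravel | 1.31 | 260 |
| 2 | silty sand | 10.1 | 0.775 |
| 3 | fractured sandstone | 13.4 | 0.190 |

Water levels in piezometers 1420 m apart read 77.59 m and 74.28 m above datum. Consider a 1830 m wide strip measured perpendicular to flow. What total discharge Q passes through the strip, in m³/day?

1500

Flow is parallel to layering, so each bed carries its own Darcy discharge and the transmissivities add.
Σ(K_i·b_i) = 260×1.31 + 0.775×10.1 + 0.190×13.4 = 351.0 m²/day.
Hydraulic gradient i = (77.59 − 74.28) / 1420 = 3.31 / 1420 = 0.002331.
Q = Σ(K_i·b_i) · W · i = 351.0 × 1830 × 0.002331 = 1497 m³/day.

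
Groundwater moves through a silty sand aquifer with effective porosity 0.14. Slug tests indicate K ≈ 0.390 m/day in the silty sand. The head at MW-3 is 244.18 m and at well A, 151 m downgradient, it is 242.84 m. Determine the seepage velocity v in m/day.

Hydraulic gradient i = (244.18 − 242.84) / 151 = 1.34 / 151 = 0.008874.
Darcy flux q = K · i = 0.3900 × 0.008874 = 0.003461 m/day.
Seepage velocity v = q / n_e = 0.003461 / 0.14 = 0.02472 m/day.

0.0247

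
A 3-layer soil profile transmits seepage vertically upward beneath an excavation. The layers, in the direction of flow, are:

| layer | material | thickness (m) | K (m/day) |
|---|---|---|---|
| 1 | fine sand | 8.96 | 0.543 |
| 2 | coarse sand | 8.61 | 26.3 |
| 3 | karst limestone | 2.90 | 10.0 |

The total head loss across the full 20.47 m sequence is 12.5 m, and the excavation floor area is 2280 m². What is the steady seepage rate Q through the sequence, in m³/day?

1660

Flow is perpendicular to layering, so the layers act in series and the equivalent K is the thickness-weighted harmonic mean.
Total thickness L = 8.96 + 8.61 + 2.90 = 20.47 m.
Σ(b_i/K_i) = 8.96/0.543 + 8.61/26.3 + 2.90/10.0 = 17.12 d.
K_eq = L / Σ(b_i/K_i) = 20.47 / 17.12 = 1.196 m/day.
Q = K_eq · A · (Δh/L) = 1.196 × 2280 × (12.5/20.47) = 1665 m³/day.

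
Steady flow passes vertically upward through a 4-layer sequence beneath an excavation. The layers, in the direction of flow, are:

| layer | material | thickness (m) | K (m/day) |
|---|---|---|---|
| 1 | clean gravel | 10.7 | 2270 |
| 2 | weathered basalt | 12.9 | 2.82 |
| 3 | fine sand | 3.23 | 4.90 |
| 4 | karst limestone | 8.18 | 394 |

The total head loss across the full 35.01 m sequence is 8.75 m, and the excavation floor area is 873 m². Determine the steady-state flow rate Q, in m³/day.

1450

Flow is perpendicular to layering, so the layers act in series and the equivalent K is the thickness-weighted harmonic mean.
Total thickness L = 10.7 + 12.9 + 3.23 + 8.18 = 35.01 m.
Σ(b_i/K_i) = 10.7/2270 + 12.9/2.82 + 3.23/4.90 + 8.18/394 = 5.259 d.
K_eq = L / Σ(b_i/K_i) = 35.01 / 5.259 = 6.657 m/day.
Q = K_eq · A · (Δh/L) = 6.657 × 873 × (8.75/35.01) = 1452 m³/day.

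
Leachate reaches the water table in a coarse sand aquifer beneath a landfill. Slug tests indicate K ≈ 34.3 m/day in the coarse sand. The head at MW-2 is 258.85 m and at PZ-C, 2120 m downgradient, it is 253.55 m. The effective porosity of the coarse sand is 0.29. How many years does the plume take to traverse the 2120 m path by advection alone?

Hydraulic gradient i = (258.85 − 253.55) / 2120 = 5.3 / 2120 = 0.002500.
Darcy flux q = K · i = 34.30 × 0.002500 = 0.08575 m/day.
Seepage velocity v = q / n_e = 0.08575 / 0.29 = 0.2957 m/day.
Travel time t = L / v = 2120 / 0.2957 = 7170 days = 19.63 years.

19.6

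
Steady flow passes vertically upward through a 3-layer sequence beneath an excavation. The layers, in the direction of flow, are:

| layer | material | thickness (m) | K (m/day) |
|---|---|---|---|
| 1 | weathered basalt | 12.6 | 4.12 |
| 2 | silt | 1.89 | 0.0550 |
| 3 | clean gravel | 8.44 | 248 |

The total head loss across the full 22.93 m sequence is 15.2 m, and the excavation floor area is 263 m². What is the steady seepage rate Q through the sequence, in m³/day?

Flow is perpendicular to layering, so the layers act in series and the equivalent K is the thickness-weighted harmonic mean.
Total thickness L = 12.6 + 1.89 + 8.44 = 22.93 m.
Σ(b_i/K_i) = 12.6/4.12 + 1.89/0.0550 + 8.44/248 = 37.46 d.
K_eq = L / Σ(b_i/K_i) = 22.93 / 37.46 = 0.6122 m/day.
Q = K_eq · A · (Δh/L) = 0.6122 × 263 × (15.2/22.93) = 106.7 m³/day.

107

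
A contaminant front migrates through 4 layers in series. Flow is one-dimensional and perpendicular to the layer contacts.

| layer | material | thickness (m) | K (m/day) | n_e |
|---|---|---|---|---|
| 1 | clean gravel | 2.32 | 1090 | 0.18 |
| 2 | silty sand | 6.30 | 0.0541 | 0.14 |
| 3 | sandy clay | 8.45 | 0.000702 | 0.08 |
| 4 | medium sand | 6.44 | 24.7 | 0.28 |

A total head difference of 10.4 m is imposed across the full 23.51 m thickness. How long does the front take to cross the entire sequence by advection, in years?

12.1

With flow normal to the layers, continuity requires the same specific discharge q through every layer.
Σ(b_i/K_i) = 2.32/1090 + 6.30/0.0541 + 8.45/0.000702 + 6.44/24.7 = 12154 d.
q = Δh / Σ(b_i/K_i) = 10.4 / 12154 = 0.0008557 m/day.
In each layer the seepage velocity is v_i = q/n_i, so the layer transit time is t_i = b_i·n_i / q:
  layer 1 (clean gravel): t_1 = 2.32 × 0.18 / 0.0008557 = 488.0 d
  layer 2 (silty sand): t_2 = 6.30 × 0.14 / 0.0008557 = 1031 d
  layer 3 (sandy clay): t_3 = 8.45 × 0.08 / 0.0008557 = 790.0 d
  layer 4 (medium sand): t_4 = 6.44 × 0.28 / 0.0008557 = 2107 d
Total t = Σ t_i = 4416 days = 12.09 years.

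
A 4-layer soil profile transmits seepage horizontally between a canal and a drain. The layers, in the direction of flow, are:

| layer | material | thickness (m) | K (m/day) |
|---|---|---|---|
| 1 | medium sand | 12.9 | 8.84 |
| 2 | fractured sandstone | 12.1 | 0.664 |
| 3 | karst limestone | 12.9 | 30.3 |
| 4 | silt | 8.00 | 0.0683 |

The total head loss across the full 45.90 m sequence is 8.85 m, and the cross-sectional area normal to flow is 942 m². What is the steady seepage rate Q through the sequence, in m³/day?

60.7

Flow is perpendicular to layering, so the layers act in series and the equivalent K is the thickness-weighted harmonic mean.
Total thickness L = 12.9 + 12.1 + 12.9 + 8.00 = 45.90 m.
Σ(b_i/K_i) = 12.9/8.84 + 12.1/0.664 + 12.9/30.3 + 8.00/0.0683 = 137.2 d.
K_eq = L / Σ(b_i/K_i) = 45.90 / 137.2 = 0.3345 m/day.
Q = K_eq · A · (Δh/L) = 0.3345 × 942 × (8.85/45.90) = 60.75 m³/day.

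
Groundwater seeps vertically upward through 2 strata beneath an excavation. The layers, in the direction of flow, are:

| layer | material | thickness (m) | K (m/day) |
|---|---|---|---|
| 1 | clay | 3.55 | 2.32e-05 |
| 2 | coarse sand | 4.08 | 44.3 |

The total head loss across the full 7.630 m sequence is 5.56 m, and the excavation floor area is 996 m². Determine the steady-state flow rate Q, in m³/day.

0.0362

Flow is perpendicular to layering, so the layers act in series and the equivalent K is the thickness-weighted harmonic mean.
Total thickness L = 3.55 + 4.08 = 7.630 m.
Σ(b_i/K_i) = 3.55/2.32e-05 + 4.08/44.3 = 1.530e+05 d.
K_eq = L / Σ(b_i/K_i) = 7.630 / 1.530e+05 = 4.986e-05 m/day.
Q = K_eq · A · (Δh/L) = 4.986e-05 × 996 × (5.56/7.630) = 0.03619 m³/day.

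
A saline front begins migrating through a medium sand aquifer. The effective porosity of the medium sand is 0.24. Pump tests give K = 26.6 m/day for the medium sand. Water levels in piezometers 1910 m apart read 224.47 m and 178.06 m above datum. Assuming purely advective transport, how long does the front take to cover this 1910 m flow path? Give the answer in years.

Hydraulic gradient i = (224.47 − 178.06) / 1910 = 46.41 / 1910 = 0.02430.
Darcy flux q = K · i = 26.60 × 0.02430 = 0.6463 m/day.
Seepage velocity v = q / n_e = 0.6463 / 0.24 = 2.693 m/day.
Travel time t = L / v = 1910 / 2.693 = 709.2 days = 1.942 years.

1.94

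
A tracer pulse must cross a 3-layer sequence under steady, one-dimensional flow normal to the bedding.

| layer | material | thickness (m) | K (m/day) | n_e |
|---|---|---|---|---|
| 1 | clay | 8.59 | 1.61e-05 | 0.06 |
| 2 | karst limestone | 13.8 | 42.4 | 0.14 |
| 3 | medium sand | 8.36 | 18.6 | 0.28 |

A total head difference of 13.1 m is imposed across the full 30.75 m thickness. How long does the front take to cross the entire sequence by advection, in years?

With flow normal to the layers, continuity requires the same specific discharge q through every layer.
Σ(b_i/K_i) = 8.59/1.61e-05 + 13.8/42.4 + 8.36/18.6 = 5.335e+05 d.
q = Δh / Σ(b_i/K_i) = 13.1 / 5.335e+05 = 2.455e-05 m/day.
In each layer the seepage velocity is v_i = q/n_i, so the layer transit time is t_i = b_i·n_i / q:
  layer 1 (clay): t_1 = 8.59 × 0.06 / 2.455e-05 = 20991 d
  layer 2 (karst limestone): t_2 = 13.8 × 0.14 / 2.455e-05 = 78687 d
  layer 3 (medium sand): t_3 = 8.36 × 0.28 / 2.455e-05 = 95337 d
Total t = Σ t_i = 1.950e+05 days = 533.9 years.

534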